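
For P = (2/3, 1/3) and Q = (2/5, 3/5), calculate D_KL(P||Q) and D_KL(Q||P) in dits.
D_KL(P||Q) = 0.0628, D_KL(Q||P) = 0.0644

KL divergence is not symmetric: D_KL(P||Q) ≠ D_KL(Q||P) in general.

D_KL(P||Q) = 0.0628 dits
D_KL(Q||P) = 0.0644 dits

No, they are not equal!

This asymmetry is why KL divergence is not a true distance metric.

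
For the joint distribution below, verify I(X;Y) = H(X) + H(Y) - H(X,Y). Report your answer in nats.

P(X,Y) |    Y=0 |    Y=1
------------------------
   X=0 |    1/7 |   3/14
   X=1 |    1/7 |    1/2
I(X;Y) = 0.0174 nats

Mutual information has multiple equivalent forms:
- I(X;Y) = H(X) - H(X|Y)
- I(X;Y) = H(Y) - H(Y|X)
- I(X;Y) = H(X) + H(Y) - H(X,Y)

Computing all quantities:
H(X) = 0.6518, H(Y) = 0.5983, H(X,Y) = 1.2326
H(X|Y) = 0.6344, H(Y|X) = 0.5809

Verification:
H(X) - H(X|Y) = 0.6518 - 0.6344 = 0.0174
H(Y) - H(Y|X) = 0.5983 - 0.5809 = 0.0174
H(X) + H(Y) - H(X,Y) = 0.6518 + 0.5983 - 1.2326 = 0.0174

All forms give I(X;Y) = 0.0174 nats. ✓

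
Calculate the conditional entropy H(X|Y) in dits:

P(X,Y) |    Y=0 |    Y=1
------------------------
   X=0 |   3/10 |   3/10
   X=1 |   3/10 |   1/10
0.2783 dits

Using the chain rule: H(X|Y) = H(X,Y) - H(Y)

First, compute H(X,Y) = 0.5706 dits

Marginal P(Y) = (3/5, 2/5)
H(Y) = 0.2923 dits

H(X|Y) = H(X,Y) - H(Y) = 0.5706 - 0.2923 = 0.2783 dits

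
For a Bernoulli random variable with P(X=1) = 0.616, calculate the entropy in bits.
0.9608 bits

The binary entropy function is:
H(p) = -p log(p) - (1-p) log(1-p)

H(0.616) = -0.616 × log_2(0.616) - 0.384 × log_2(0.384)
H(0.616) = 0.9608 bits

Note: Binary entropy is maximized at p=0.5 (H=1 bit) and minimized at p=0 or p=1 (H=0).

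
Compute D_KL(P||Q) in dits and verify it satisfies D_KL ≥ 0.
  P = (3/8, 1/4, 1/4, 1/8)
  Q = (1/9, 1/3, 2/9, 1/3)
0.1264 dits

KL divergence satisfies the Gibbs inequality: D_KL(P||Q) ≥ 0 for all distributions P, Q.

D_KL(P||Q) = Σ p(x) log(p(x)/q(x))
Term by term:
  x=0: 3/8 × log_10[(3/8)/(1/9)] = 0.1981
  x=1: 1/4 × log_10[(1/4)/(1/3)] = -0.0312
  x=2: 1/4 × log_10[(1/4)/(2/9)] = 0.0128
  x=3: 1/8 × log_10[(1/8)/(1/3)] = -0.0532
D_KL(P||Q) = 0.1264 dits

D_KL(P||Q) = 0.1264 ≥ 0 ✓

This non-negativity is a fundamental property: relative entropy cannot be negative because it measures how different Q is from P.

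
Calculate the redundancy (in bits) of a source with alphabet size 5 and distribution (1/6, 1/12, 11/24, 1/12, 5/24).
0.3063 bits

Redundancy measures how far a source is from maximum entropy:
R = H_max - H(X)

Maximum entropy for 5 symbols: H_max = log_2(5) = 2.3219 bits
Actual entropy: H(X) = 2.0157 bits
Redundancy: R = 2.3219 - 2.0157 = 0.3063 bits

This redundancy represents potential for compression: the source could be compressed by 0.3063 bits per symbol.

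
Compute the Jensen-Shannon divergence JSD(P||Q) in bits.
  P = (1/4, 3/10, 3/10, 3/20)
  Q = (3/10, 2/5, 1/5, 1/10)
0.0177 bits

Jensen-Shannon divergence is:
JSD(P||Q) = 0.5 × D_KL(P||M) + 0.5 × D_KL(Q||M)
where M = 0.5 × (P + Q) is the mixture distribution.

M = 0.5 × (1/4, 3/10, 3/10, 3/20) + 0.5 × (3/10, 2/5, 1/5, 1/10) = (11/40, 7/20, 1/4, 1/8)

D_KL(P||M) = 0.0173 bits
D_KL(Q||M) = 0.0181 bits

JSD(P||Q) = 0.5 × 0.0173 + 0.5 × 0.0181 = 0.0177 bits

Unlike KL divergence, JSD is symmetric and bounded: 0 ≤ JSD ≤ log(2).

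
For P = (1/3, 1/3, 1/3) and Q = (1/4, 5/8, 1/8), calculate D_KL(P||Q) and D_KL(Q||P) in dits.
D_KL(P||Q) = 0.0926, D_KL(Q||P) = 0.0861

KL divergence is not symmetric: D_KL(P||Q) ≠ D_KL(Q||P) in general.

D_KL(P||Q) = 0.0926 dits
D_KL(Q||P) = 0.0861 dits

No, they are not equal!

This asymmetry is why KL divergence is not a true distance metric.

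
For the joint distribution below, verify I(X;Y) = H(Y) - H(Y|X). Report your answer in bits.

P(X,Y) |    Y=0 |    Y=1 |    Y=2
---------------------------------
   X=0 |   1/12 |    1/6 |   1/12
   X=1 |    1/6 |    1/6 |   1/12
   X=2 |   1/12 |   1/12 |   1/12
I(X;Y) = 0.0242 bits

Mutual information has multiple equivalent forms:
- I(X;Y) = H(X) - H(X|Y)
- I(X;Y) = H(Y) - H(Y|X)
- I(X;Y) = H(X) + H(Y) - H(X,Y)

Computing all quantities:
H(X) = 1.5546, H(Y) = 1.5546, H(X,Y) = 3.0850
H(X|Y) = 1.5304, H(Y|X) = 1.5304

Verification:
H(X) - H(X|Y) = 1.5546 - 1.5304 = 0.0242
H(Y) - H(Y|X) = 1.5546 - 1.5304 = 0.0242
H(X) + H(Y) - H(X,Y) = 1.5546 + 1.5546 - 3.0850 = 0.0242

All forms give I(X;Y) = 0.0242 bits. ✓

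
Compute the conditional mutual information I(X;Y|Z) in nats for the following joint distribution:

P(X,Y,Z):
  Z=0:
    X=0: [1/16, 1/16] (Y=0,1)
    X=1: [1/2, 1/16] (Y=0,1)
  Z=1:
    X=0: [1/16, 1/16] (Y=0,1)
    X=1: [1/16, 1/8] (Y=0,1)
0.0474 nats

Conditional mutual information: I(X;Y|Z) = H(X|Z) + H(Y|Z) - H(X,Y|Z)

H(Z) = 0.6211
H(X,Z) = 1.1574 → H(X|Z) = 0.5363
H(Y,Z) = 1.1574 → H(Y|Z) = 0.5363
H(X,Y,Z) = 1.6462 → H(X,Y|Z) = 1.0251

I(X;Y|Z) = 0.5363 + 0.5363 - 1.0251 = 0.0474 nats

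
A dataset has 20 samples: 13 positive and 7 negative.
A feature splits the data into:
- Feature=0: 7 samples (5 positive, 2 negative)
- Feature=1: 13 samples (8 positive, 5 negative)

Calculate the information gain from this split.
0.0072 bits

Information Gain = H(Y) - H(Y|Feature)

Before split:
P(positive) = 13/20 = 0.6500
H(Y) = 0.9341 bits

After split:
Feature=0: H = 0.8631 bits (weight = 7/20)
Feature=1: H = 0.9612 bits (weight = 13/20)
H(Y|Feature) = (7/20)×0.8631 + (13/20)×0.9612 = 0.9269 bits

Information Gain = 0.9341 - 0.9269 = 0.0072 bits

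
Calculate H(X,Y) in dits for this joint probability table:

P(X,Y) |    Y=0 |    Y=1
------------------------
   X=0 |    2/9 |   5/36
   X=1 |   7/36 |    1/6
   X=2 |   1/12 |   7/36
0.7604 dits

Joint entropy is H(X,Y) = -Σ_{x,y} p(x,y) log p(x,y).

Summing over all non-zero entries:
H(X,Y) = -[2/9·log_10(2/9) + 5/36·log_10(5/36) + 7/36·log_10(7/36) + 1/6·log_10(1/6) + 1/12·log_10(1/12) + 7/36·log_10(7/36)]
H(X,Y) = 0.7604 dits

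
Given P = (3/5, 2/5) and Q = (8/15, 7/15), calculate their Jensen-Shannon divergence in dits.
0.0010 dits

Jensen-Shannon divergence is:
JSD(P||Q) = 0.5 × D_KL(P||M) + 0.5 × D_KL(Q||M)
where M = 0.5 × (P + Q) is the mixture distribution.

M = 0.5 × (3/5, 2/5) + 0.5 × (8/15, 7/15) = (17/30, 13/30)

D_KL(P||M) = 0.0010 dits
D_KL(Q||M) = 0.0010 dits

JSD(P||Q) = 0.5 × 0.0010 + 0.5 × 0.0010 = 0.0010 dits

Unlike KL divergence, JSD is symmetric and bounded: 0 ≤ JSD ≤ log(2).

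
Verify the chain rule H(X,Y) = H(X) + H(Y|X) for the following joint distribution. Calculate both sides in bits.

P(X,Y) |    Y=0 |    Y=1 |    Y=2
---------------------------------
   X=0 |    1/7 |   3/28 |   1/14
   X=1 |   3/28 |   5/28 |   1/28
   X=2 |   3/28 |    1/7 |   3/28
H(X,Y) = 3.0706, H(X) = 1.5831, H(Y|X) = 1.4875 (all in bits)

Chain rule: H(X,Y) = H(X) + H(Y|X)

Left side — joint entropy directly:
H(X,Y) = -Σ p(x,y) log p(x,y) = 3.0706 bits

Right side — compute H(Y|X) from the conditional distributions:
P(X) = (9/28, 9/28, 5/14), so H(X) = 1.5831 bits
H(Y|X) = Σ_x P(X=x) · H(Y|X=x):
  P(Y|X=0) = (4/9, 1/3, 2/9), H(Y|X=0) = 1.5305, weight P(X=0) = 9/28
  P(Y|X=1) = (1/3, 5/9, 1/9), H(Y|X=1) = 1.3516, weight P(X=1) = 9/28
  P(Y|X=2) = (3/10, 2/5, 3/10), H(Y|X=2) = 1.5710, weight P(X=2) = 5/14
H(Y|X) = 1.4875 bits

H(X) + H(Y|X) = 1.5831 + 1.4875 = 3.0706 bits

Both sides equal 3.0706 bits. ✓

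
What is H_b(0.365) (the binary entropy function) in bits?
0.9468 bits

The binary entropy function is:
H(p) = -p log(p) - (1-p) log(1-p)

H(0.365) = -0.365 × log_2(0.365) - 0.635 × log_2(0.635)
H(0.365) = 0.9468 bits

Note: Binary entropy is maximized at p=0.5 (H=1 bit) and minimized at p=0 or p=1 (H=0).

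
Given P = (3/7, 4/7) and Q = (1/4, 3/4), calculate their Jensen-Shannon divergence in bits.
0.0259 bits

Jensen-Shannon divergence is:
JSD(P||Q) = 0.5 × D_KL(P||M) + 0.5 × D_KL(Q||M)
where M = 0.5 × (P + Q) is the mixture distribution.

M = 0.5 × (3/7, 4/7) + 0.5 × (1/4, 3/4) = (0.339286, 0.660714)

D_KL(P||M) = 0.0248 bits
D_KL(Q||M) = 0.0270 bits

JSD(P||Q) = 0.5 × 0.0248 + 0.5 × 0.0270 = 0.0259 bits

Unlike KL divergence, JSD is symmetric and bounded: 0 ≤ JSD ≤ log(2).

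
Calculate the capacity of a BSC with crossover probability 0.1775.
0.3254 bits

For a binary symmetric channel (BSC) with error probability p:
Capacity C = 1 - H(p) bits per symbol

where H(p) = -p log₂(p) - (1-p) log₂(1-p) is the binary entropy function.

H(0.1775) = 0.6746 bits
C = 1 - 0.6746 = 0.3254 bits per symbol

This means we can reliably transmit up to 0.3254 bits of information per channel use.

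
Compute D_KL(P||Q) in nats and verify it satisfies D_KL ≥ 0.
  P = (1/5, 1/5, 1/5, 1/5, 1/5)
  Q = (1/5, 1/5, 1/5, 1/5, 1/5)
0.0000 nats

KL divergence satisfies the Gibbs inequality: D_KL(P||Q) ≥ 0 for all distributions P, Q.

D_KL(P||Q) = Σ p(x) log(p(x)/q(x))
Term by term:
  x=0: 1/5 × log_e[(1/5)/(1/5)] = 0.0000
  x=1: 1/5 × log_e[(1/5)/(1/5)] = 0.0000
  x=2: 1/5 × log_e[(1/5)/(1/5)] = 0.0000
  x=3: 1/5 × log_e[(1/5)/(1/5)] = 0.0000
  x=4: 1/5 × log_e[(1/5)/(1/5)] = 0.0000
D_KL(P||Q) = 0.0000 nats

D_KL(P||Q) = 0.0000 ≥ 0 ✓

This non-negativity is a fundamental property: relative entropy cannot be negative because it measures how different Q is from P.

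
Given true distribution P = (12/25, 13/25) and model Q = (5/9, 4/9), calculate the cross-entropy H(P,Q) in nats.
0.7038 nats

Cross-entropy: H(P,Q) = -Σ p(x) log q(x)

Alternatively: H(P,Q) = H(P) + D_KL(P||Q)
H(P) = 0.6923 nats
D_KL(P||Q) = 0.0115 nats

H(P,Q) = 0.6923 + 0.0115 = 0.7038 nats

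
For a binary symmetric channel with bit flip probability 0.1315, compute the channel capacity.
0.4385 bits

For a binary symmetric channel (BSC) with error probability p:
Capacity C = 1 - H(p) bits per symbol

where H(p) = -p log₂(p) - (1-p) log₂(1-p) is the binary entropy function.

H(0.1315) = 0.5615 bits
C = 1 - 0.5615 = 0.4385 bits per symbol

This means we can reliably transmit up to 0.4385 bits of information per channel use.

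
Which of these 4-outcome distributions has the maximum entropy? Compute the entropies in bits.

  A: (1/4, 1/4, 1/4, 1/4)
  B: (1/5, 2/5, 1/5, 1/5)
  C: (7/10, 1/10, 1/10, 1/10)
A

For a discrete distribution over n outcomes, entropy is maximized by the uniform distribution.

Computing entropies:
H(A) = 2.0000 bits
H(B) = 1.9219 bits
H(C) = 1.3568 bits

The uniform distribution (where all probabilities equal 1/4) achieves the maximum entropy of log_2(4) = 2.0000 bits.

Distribution A has the highest entropy.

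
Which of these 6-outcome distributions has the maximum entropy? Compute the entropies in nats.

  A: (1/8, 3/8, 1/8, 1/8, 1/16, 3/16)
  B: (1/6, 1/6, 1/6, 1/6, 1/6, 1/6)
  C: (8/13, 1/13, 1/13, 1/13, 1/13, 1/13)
B

For a discrete distribution over n outcomes, entropy is maximized by the uniform distribution.

Computing entropies:
H(A) = 1.6348 nats
H(B) = 1.7918 nats
H(C) = 1.2853 nats

The uniform distribution (where all probabilities equal 1/6) achieves the maximum entropy of log_e(6) = 1.7918 nats.

Distribution B has the highest entropy.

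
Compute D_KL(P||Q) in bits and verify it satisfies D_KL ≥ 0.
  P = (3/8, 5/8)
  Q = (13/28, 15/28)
0.0234 bits

KL divergence satisfies the Gibbs inequality: D_KL(P||Q) ≥ 0 for all distributions P, Q.

D_KL(P||Q) = Σ p(x) log(p(x)/q(x))
Term by term:
  x=0: 3/8 × log_2[(3/8)/(13/28)] = -0.1155
  x=1: 5/8 × log_2[(5/8)/(15/28)] = 0.1390
D_KL(P||Q) = 0.0234 bits

D_KL(P||Q) = 0.0234 ≥ 0 ✓

This non-negativity is a fundamental property: relative entropy cannot be negative because it measures how different Q is from P.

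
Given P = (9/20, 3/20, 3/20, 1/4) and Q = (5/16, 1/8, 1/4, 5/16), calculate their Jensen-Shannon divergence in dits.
0.0065 dits

Jensen-Shannon divergence is:
JSD(P||Q) = 0.5 × D_KL(P||M) + 0.5 × D_KL(Q||M)
where M = 0.5 × (P + Q) is the mixture distribution.

M = 0.5 × (9/20, 3/20, 3/20, 1/4) + 0.5 × (5/16, 1/8, 1/4, 5/16) = (0.38125, 0.1375, 1/5, 9/32)

D_KL(P||M) = 0.0065 dits
D_KL(Q||M) = 0.0064 dits

JSD(P||Q) = 0.5 × 0.0065 + 0.5 × 0.0064 = 0.0065 dits

Unlike KL divergence, JSD is symmetric and bounded: 0 ≤ JSD ≤ log(2).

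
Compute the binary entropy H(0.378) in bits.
0.9566 bits

The binary entropy function is:
H(p) = -p log(p) - (1-p) log(1-p)

H(0.378) = -0.378 × log_2(0.378) - 0.622 × log_2(0.622)
H(0.378) = 0.9566 bits

Note: Binary entropy is maximized at p=0.5 (H=1 bit) and minimized at p=0 or p=1 (H=0).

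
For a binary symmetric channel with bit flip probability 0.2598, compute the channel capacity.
0.1736 bits

For a binary symmetric channel (BSC) with error probability p:
Capacity C = 1 - H(p) bits per symbol

where H(p) = -p log₂(p) - (1-p) log₂(1-p) is the binary entropy function.

H(0.2598) = 0.8264 bits
C = 1 - 0.8264 = 0.1736 bits per symbol

This means we can reliably transmit up to 0.1736 bits of information per channel use.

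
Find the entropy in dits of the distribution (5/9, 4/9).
0.2983 dits

Shannon entropy is H(X) = -Σ p(x) log p(x).

For P = (5/9, 4/9):
H = -5/9 × log_10(5/9) -4/9 × log_10(4/9)
H = 0.2983 dits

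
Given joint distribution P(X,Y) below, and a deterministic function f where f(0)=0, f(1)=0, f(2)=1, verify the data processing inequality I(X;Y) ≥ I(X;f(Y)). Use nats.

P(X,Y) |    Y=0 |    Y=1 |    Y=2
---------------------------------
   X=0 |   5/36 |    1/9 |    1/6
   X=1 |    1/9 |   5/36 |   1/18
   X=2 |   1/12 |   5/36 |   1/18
I(X;Y) = 0.0345, I(X;f(Y)) = 0.0265, inequality holds: 0.0345 ≥ 0.0265

Data Processing Inequality: For any Markov chain X → Y → Z, we have I(X;Y) ≥ I(X;Z).

Here Z = f(Y) is a deterministic function of Y, forming X → Y → Z.

Original I(X;Y) = 0.0345 nats

After applying f:
P(X,Z) where Z=f(Y):
- P(X,Z=0) = P(X,Y=0) + P(X,Y=1)
- P(X,Z=1) = P(X,Y=2)

I(X;Z) = I(X;f(Y)) = 0.0265 nats

Verification: 0.0345 ≥ 0.0265 ✓

Information cannot be created by processing; the function f can only lose information about X.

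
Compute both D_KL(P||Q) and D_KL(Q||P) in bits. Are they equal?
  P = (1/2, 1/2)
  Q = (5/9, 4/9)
D_KL(P||Q) = 0.0090, D_KL(Q||P) = 0.0089

KL divergence is not symmetric: D_KL(P||Q) ≠ D_KL(Q||P) in general.

D_KL(P||Q) = 0.0090 bits
D_KL(Q||P) = 0.0089 bits

No, they are not equal!

This asymmetry is why KL divergence is not a true distance metric.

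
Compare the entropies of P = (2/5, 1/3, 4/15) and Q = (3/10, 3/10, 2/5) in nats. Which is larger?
Q

Computing entropies in nats:
H(P) = 1.0852
H(Q) = 1.0889

Distribution Q has higher entropy.

Intuition: The distribution closer to uniform (more spread out) has higher entropy.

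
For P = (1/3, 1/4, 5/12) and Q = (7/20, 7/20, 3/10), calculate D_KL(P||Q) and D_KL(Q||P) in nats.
D_KL(P||Q) = 0.0365, D_KL(Q||P) = 0.0363

KL divergence is not symmetric: D_KL(P||Q) ≠ D_KL(Q||P) in general.

D_KL(P||Q) = 0.0365 nats
D_KL(Q||P) = 0.0363 nats

No, they are not equal!

This asymmetry is why KL divergence is not a true distance metric.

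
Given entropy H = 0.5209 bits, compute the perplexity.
1.4349

Perplexity is 2^H (or exp(H) for natural log).

H = 0.5209 bits
Perplexity = 2^0.5209 = 1.4349

Interpretation: The model's uncertainty is equivalent to choosing uniformly among 1.4 options.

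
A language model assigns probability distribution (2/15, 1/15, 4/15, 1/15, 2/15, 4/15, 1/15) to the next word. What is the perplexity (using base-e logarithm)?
5.9528

Perplexity is e^H (or exp(H) for natural log).

First, H = -Σ p log p = 1.7839 nats
Perplexity = e^1.7839 = 5.9528

Interpretation: The model's uncertainty is equivalent to choosing uniformly among 6.0 options.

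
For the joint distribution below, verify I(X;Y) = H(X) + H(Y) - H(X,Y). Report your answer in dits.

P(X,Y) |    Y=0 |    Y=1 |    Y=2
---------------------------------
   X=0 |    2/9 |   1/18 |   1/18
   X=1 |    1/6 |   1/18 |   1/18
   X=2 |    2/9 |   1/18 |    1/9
I(X;Y) = 0.0039 dits

Mutual information has multiple equivalent forms:
- I(X;Y) = H(X) - H(X|Y)
- I(X;Y) = H(Y) - H(Y|X)
- I(X;Y) = H(X) + H(Y) - H(X,Y)

Computing all quantities:
H(X) = 0.4731, H(Y) = 0.4056, H(X,Y) = 0.8747
H(X|Y) = 0.4692, H(Y|X) = 0.4016

Verification:
H(X) - H(X|Y) = 0.4731 - 0.4692 = 0.0039
H(Y) - H(Y|X) = 0.4056 - 0.4016 = 0.0039
H(X) + H(Y) - H(X,Y) = 0.4731 + 0.4056 - 0.8747 = 0.0039

All forms give I(X;Y) = 0.0039 dits. ✓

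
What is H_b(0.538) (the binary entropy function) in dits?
0.2998 dits

The binary entropy function is:
H(p) = -p log(p) - (1-p) log(1-p)

H(0.538) = -0.538 × log_10(0.538) - 0.462 × log_10(0.462)
H(0.538) = 0.2998 dits

Note: Binary entropy is maximized at p=0.5 (H=1 bit) and minimized at p=0 or p=1 (H=0).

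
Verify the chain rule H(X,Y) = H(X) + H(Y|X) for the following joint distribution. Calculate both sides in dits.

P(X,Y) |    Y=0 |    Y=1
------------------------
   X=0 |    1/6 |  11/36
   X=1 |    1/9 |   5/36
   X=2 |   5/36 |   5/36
H(X,Y) = 0.7503, H(X) = 0.4589, H(Y|X) = 0.2914 (all in dits)

Chain rule: H(X,Y) = H(X) + H(Y|X)

Left side — joint entropy directly:
H(X,Y) = -Σ p(x,y) log p(x,y) = 0.7503 dits

Right side — compute H(Y|X) from the conditional distributions:
P(X) = (17/36, 1/4, 5/18), so H(X) = 0.4589 dits
H(Y|X) = Σ_x P(X=x) · H(Y|X=x):
  P(Y|X=0) = (6/17, 11/17), H(Y|X=0) = 0.2820, weight P(X=0) = 17/36
  P(Y|X=1) = (4/9, 5/9), H(Y|X=1) = 0.2983, weight P(X=1) = 1/4
  P(Y|X=2) = (1/2, 1/2), H(Y|X=2) = 0.3010, weight P(X=2) = 5/18
H(Y|X) = 0.2914 dits

H(X) + H(Y|X) = 0.4589 + 0.2914 = 0.7503 dits

Both sides equal 0.7503 dits. ✓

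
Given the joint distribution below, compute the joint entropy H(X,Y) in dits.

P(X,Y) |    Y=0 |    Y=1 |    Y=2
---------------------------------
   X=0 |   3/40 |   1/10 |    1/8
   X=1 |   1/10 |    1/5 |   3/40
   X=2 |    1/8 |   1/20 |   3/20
0.9229 dits

Joint entropy is H(X,Y) = -Σ_{x,y} p(x,y) log p(x,y).

Summing over all non-zero entries:
H(X,Y) = -[3/40·log_10(3/40) + 1/10·log_10(1/10) + 1/8·log_10(1/8) + 1/10·log_10(1/10) + 1/5·log_10(1/5) + 3/40·log_10(3/40) + 1/8·log_10(1/8) + 1/20·log_10(1/20) + 3/20·log_10(3/20)]
H(X,Y) = 0.9229 dits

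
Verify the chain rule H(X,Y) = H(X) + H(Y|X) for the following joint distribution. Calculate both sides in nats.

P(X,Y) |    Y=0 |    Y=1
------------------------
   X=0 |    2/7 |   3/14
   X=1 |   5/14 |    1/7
H(X,Y) = 1.3337, H(X) = 0.6931, H(Y|X) = 0.6406 (all in nats)

Chain rule: H(X,Y) = H(X) + H(Y|X)

Left side — joint entropy directly:
H(X,Y) = -Σ p(x,y) log p(x,y) = 1.3337 nats

Right side — compute H(Y|X) from the conditional distributions:
P(X) = (1/2, 1/2), so H(X) = 0.6931 nats
H(Y|X) = Σ_x P(X=x) · H(Y|X=x):
  P(Y|X=0) = (4/7, 3/7), H(Y|X=0) = 0.6829, weight P(X=0) = 1/2
  P(Y|X=1) = (5/7, 2/7), H(Y|X=1) = 0.5983, weight P(X=1) = 1/2
H(Y|X) = 0.6406 nats

H(X) + H(Y|X) = 0.6931 + 0.6406 = 1.3337 nats

Both sides equal 1.3337 nats. ✓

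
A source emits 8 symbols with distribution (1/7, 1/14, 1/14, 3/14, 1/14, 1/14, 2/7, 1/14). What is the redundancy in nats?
0.1709 nats

Redundancy measures how far a source is from maximum entropy:
R = H_max - H(X)

Maximum entropy for 8 symbols: H_max = log_e(8) = 2.0794 nats
Actual entropy: H(X) = 1.9085 nats
Redundancy: R = 2.0794 - 1.9085 = 0.1709 nats

This redundancy represents potential for compression: the source could be compressed by 0.1709 nats per symbol.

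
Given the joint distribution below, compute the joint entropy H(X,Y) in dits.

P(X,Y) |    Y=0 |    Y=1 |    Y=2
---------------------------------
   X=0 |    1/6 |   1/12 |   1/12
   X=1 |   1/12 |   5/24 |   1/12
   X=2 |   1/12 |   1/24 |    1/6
0.9085 dits

Joint entropy is H(X,Y) = -Σ_{x,y} p(x,y) log p(x,y).

Summing over all non-zero entries:
H(X,Y) = -[1/6·log_10(1/6) + 1/12·log_10(1/12) + 1/12·log_10(1/12) + 1/12·log_10(1/12) + 5/24·log_10(5/24) + 1/12·log_10(1/12) + 1/12·log_10(1/12) + 1/24·log_10(1/24) + 1/6·log_10(1/6)]
H(X,Y) = 0.9085 dits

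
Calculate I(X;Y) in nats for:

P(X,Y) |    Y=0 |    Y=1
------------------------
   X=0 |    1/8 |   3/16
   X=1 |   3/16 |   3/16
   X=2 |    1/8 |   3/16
0.0048 nats

Mutual information: I(X;Y) = H(X) + H(Y) - H(X,Y)

Marginals:
P(X) = (5/16, 3/8, 5/16), H(X) = 1.0948 nats
P(Y) = (7/16, 9/16), H(Y) = 0.6853 nats

Joint entropy: H(X,Y) = 1.7753 nats

I(X;Y) = 1.0948 + 0.6853 - 1.7753 = 0.0048 nats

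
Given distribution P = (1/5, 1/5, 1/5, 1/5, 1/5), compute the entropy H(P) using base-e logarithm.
1.6094 nats

Shannon entropy is H(X) = -Σ p(x) log p(x).

For P = (1/5, 1/5, 1/5, 1/5, 1/5):
H = -1/5 × log_e(1/5) -1/5 × log_e(1/5) -1/5 × log_e(1/5) -1/5 × log_e(1/5) -1/5 × log_e(1/5)
H = 1.6094 nats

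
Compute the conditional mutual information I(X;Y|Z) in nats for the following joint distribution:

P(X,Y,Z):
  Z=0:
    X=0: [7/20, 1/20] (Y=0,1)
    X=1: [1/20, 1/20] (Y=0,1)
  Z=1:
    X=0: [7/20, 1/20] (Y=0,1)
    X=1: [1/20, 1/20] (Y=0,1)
0.0604 nats

Conditional mutual information: I(X;Y|Z) = H(X|Z) + H(Y|Z) - H(X,Y|Z)

H(Z) = 0.6931
H(X,Z) = 1.1935 → H(X|Z) = 0.5004
H(Y,Z) = 1.1935 → H(Y|Z) = 0.5004
H(X,Y,Z) = 1.6336 → H(X,Y|Z) = 0.9404

I(X;Y|Z) = 0.5004 + 0.5004 - 0.9404 = 0.0604 nats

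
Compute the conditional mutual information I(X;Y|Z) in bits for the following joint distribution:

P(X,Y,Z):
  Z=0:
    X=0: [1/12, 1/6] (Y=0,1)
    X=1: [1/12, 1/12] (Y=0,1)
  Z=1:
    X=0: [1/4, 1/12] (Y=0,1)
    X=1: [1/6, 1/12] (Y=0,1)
0.0118 bits

Conditional mutual information: I(X;Y|Z) = H(X|Z) + H(Y|Z) - H(X,Y|Z)

H(Z) = 0.9799
H(X,Z) = 1.9591 → H(X|Z) = 0.9793
H(Y,Z) = 1.8879 → H(Y|Z) = 0.9080
H(X,Y,Z) = 2.8554 → H(X,Y|Z) = 1.8755

I(X;Y|Z) = 0.9793 + 0.9080 - 1.8755 = 0.0118 bits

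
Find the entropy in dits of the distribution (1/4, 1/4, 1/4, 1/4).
0.6021 dits

Shannon entropy is H(X) = -Σ p(x) log p(x).

For P = (1/4, 1/4, 1/4, 1/4):
H = -1/4 × log_10(1/4) -1/4 × log_10(1/4) -1/4 × log_10(1/4) -1/4 × log_10(1/4)
H = 0.6021 dits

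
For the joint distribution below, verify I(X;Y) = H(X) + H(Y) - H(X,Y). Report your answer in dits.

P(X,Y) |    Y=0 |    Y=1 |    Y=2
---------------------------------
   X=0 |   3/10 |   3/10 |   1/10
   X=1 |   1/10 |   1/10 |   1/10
I(X;Y) = 0.0097 dits

Mutual information has multiple equivalent forms:
- I(X;Y) = H(X) - H(X|Y)
- I(X;Y) = H(Y) - H(Y|X)
- I(X;Y) = H(X) + H(Y) - H(X,Y)

Computing all quantities:
H(X) = 0.2653, H(Y) = 0.4581, H(X,Y) = 0.7137
H(X|Y) = 0.2556, H(Y|X) = 0.4484

Verification:
H(X) - H(X|Y) = 0.2653 - 0.2556 = 0.0097
H(Y) - H(Y|X) = 0.4581 - 0.4484 = 0.0097
H(X) + H(Y) - H(X,Y) = 0.2653 + 0.4581 - 0.7137 = 0.0097

All forms give I(X;Y) = 0.0097 dits. ✓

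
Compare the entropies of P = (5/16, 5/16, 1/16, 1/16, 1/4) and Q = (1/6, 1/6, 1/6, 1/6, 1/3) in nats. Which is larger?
Q

Computing entropies in nats:
H(P) = 1.4201
H(Q) = 1.5607

Distribution Q has higher entropy.

Intuition: The distribution closer to uniform (more spread out) has higher entropy.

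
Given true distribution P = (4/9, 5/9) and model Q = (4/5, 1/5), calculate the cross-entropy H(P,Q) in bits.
1.4330 bits

Cross-entropy: H(P,Q) = -Σ p(x) log q(x)

Alternatively: H(P,Q) = H(P) + D_KL(P||Q)
H(P) = 0.9911 bits
D_KL(P||Q) = 0.4420 bits

H(P,Q) = 0.9911 + 0.4420 = 1.4330 bits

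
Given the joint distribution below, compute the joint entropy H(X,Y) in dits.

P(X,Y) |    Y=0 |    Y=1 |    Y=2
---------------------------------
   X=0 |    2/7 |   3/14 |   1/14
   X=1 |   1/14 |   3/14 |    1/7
0.7266 dits

Joint entropy is H(X,Y) = -Σ_{x,y} p(x,y) log p(x,y).

Summing over all non-zero entries:
H(X,Y) = -[2/7·log_10(2/7) + 3/14·log_10(3/14) + 1/14·log_10(1/14) + 1/14·log_10(1/14) + 3/14·log_10(3/14) + 1/7·log_10(1/7)]
H(X,Y) = 0.7266 dits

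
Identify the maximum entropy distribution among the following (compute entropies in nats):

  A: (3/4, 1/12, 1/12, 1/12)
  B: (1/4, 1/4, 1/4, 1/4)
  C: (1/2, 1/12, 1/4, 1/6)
B

For a discrete distribution over n outcomes, entropy is maximized by the uniform distribution.

Computing entropies:
H(A) = 0.8370 nats
H(B) = 1.3863 nats
H(C) = 1.1988 nats

The uniform distribution (where all probabilities equal 1/4) achieves the maximum entropy of log_e(4) = 1.3863 nats.

Distribution B has the highest entropy.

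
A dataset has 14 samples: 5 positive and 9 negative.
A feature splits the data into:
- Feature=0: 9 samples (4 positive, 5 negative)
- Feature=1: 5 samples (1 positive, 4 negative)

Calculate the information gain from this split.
0.0453 bits

Information Gain = H(Y) - H(Y|Feature)

Before split:
P(positive) = 5/14 = 0.3571
H(Y) = 0.9403 bits

After split:
Feature=0: H = 0.9911 bits (weight = 9/14)
Feature=1: H = 0.7219 bits (weight = 5/14)
H(Y|Feature) = (9/14)×0.9911 + (5/14)×0.7219 = 0.8950 bits

Information Gain = 0.9403 - 0.8950 = 0.0453 bits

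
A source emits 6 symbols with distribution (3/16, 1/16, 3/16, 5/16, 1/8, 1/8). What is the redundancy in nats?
0.1074 nats

Redundancy measures how far a source is from maximum entropy:
R = H_max - H(X)

Maximum entropy for 6 symbols: H_max = log_e(6) = 1.7918 nats
Actual entropy: H(X) = 1.6844 nats
Redundancy: R = 1.7918 - 1.6844 = 0.1074 nats

This redundancy represents potential for compression: the source could be compressed by 0.1074 nats per symbol.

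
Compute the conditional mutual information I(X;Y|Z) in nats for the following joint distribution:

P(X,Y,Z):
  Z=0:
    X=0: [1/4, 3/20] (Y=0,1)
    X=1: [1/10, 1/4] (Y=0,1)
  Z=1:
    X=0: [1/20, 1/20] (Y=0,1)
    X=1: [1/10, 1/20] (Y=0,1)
0.0476 nats

Conditional mutual information: I(X;Y|Z) = H(X|Z) + H(Y|Z) - H(X,Y|Z)

H(Z) = 0.5623
H(X,Z) = 1.2488 → H(X|Z) = 0.6864
H(Y,Z) = 1.2488 → H(Y|Z) = 0.6864
H(X,Y,Z) = 1.8876 → H(X,Y|Z) = 1.3253

I(X;Y|Z) = 0.6864 + 0.6864 - 1.3253 = 0.0476 nats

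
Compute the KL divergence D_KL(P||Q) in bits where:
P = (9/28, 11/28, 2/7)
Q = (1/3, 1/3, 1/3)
0.0127 bits

KL divergence: D_KL(P||Q) = Σ p(x) log(p(x)/q(x))

Computing term by term:
  x=0: 9/28 × log_2[(9/28)/(1/3)] = 9/28 × -0.0525 = -0.0169
  x=1: 11/28 × log_2[(11/28)/(1/3)] = 11/28 × 0.2370 = 0.0931
  x=2: 2/7 × log_2[(2/7)/(1/3)] = 2/7 × -0.2224 = -0.0635

D_KL(P||Q) = 0.0127 bits

Note: KL divergence is always non-negative and equals 0 iff P = Q.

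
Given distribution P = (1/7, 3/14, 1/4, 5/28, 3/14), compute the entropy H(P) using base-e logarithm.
1.5924 nats

Shannon entropy is H(X) = -Σ p(x) log p(x).

For P = (1/7, 3/14, 1/4, 5/28, 3/14):
H = -1/7 × log_e(1/7) -3/14 × log_e(3/14) -1/4 × log_e(1/4) -5/28 × log_e(5/28) -3/14 × log_e(3/14)
H = 1.5924 nats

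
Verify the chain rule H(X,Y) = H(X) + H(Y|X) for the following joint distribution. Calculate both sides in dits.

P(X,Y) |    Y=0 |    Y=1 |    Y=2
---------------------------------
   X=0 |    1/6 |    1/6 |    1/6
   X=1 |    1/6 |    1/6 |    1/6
H(X,Y) = 0.7782, H(X) = 0.3010, H(Y|X) = 0.4771 (all in dits)

Chain rule: H(X,Y) = H(X) + H(Y|X)

Left side — joint entropy directly:
H(X,Y) = -Σ p(x,y) log p(x,y) = 0.7782 dits

Right side — compute H(Y|X) from the conditional distributions:
P(X) = (1/2, 1/2), so H(X) = 0.3010 dits
H(Y|X) = Σ_x P(X=x) · H(Y|X=x):
  P(Y|X=0) = (1/3, 1/3, 1/3), H(Y|X=0) = 0.4771, weight P(X=0) = 1/2
  P(Y|X=1) = (1/3, 1/3, 1/3), H(Y|X=1) = 0.4771, weight P(X=1) = 1/2
H(Y|X) = 0.4771 dits

H(X) + H(Y|X) = 0.3010 + 0.4771 = 0.7782 dits

Both sides equal 0.7782 dits. ✓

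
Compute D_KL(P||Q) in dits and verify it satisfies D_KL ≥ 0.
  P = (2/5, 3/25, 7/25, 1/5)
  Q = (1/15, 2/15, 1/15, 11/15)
0.3674 dits

KL divergence satisfies the Gibbs inequality: D_KL(P||Q) ≥ 0 for all distributions P, Q.

D_KL(P||Q) = Σ p(x) log(p(x)/q(x))
Term by term:
  x=0: 2/5 × log_10[(2/5)/(1/15)] = 0.3113
  x=1: 3/25 × log_10[(3/25)/(2/15)] = -0.0055
  x=2: 7/25 × log_10[(7/25)/(1/15)] = 0.1745
  x=3: 1/5 × log_10[(1/5)/(11/15)] = -0.1129
D_KL(P||Q) = 0.3674 dits

D_KL(P||Q) = 0.3674 ≥ 0 ✓

This non-negativity is a fundamental property: relative entropy cannot be negative because it measures how different Q is from P.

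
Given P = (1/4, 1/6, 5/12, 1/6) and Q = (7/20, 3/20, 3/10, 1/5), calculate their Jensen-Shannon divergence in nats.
0.0099 nats

Jensen-Shannon divergence is:
JSD(P||Q) = 0.5 × D_KL(P||M) + 0.5 × D_KL(Q||M)
where M = 0.5 × (P + Q) is the mixture distribution.

M = 0.5 × (1/4, 1/6, 5/12, 1/6) + 0.5 × (7/20, 3/20, 3/10, 1/5) = (3/10, 0.158333, 0.358333, 0.183333)

D_KL(P||M) = 0.0099 nats
D_KL(Q||M) = 0.0099 nats

JSD(P||Q) = 0.5 × 0.0099 + 0.5 × 0.0099 = 0.0099 nats

Unlike KL divergence, JSD is symmetric and bounded: 0 ≤ JSD ≤ log(2).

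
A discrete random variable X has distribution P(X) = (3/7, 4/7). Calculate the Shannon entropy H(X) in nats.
0.6829 nats

Shannon entropy is H(X) = -Σ p(x) log p(x).

For P = (3/7, 4/7):
H = -3/7 × log_e(3/7) -4/7 × log_e(4/7)
H = 0.6829 nats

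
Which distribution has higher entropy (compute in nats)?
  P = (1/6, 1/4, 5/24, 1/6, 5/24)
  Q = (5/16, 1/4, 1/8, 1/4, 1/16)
P

Computing entropies in nats:
H(P) = 1.5974
H(Q) = 1.4898

Distribution P has higher entropy.

Intuition: The distribution closer to uniform (more spread out) has higher entropy.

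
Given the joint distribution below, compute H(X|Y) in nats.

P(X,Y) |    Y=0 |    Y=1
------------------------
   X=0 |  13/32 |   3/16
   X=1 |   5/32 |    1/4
0.6311 nats

Using the chain rule: H(X|Y) = H(X,Y) - H(Y)

First, compute H(X,Y) = 1.3164 nats

Marginal P(Y) = (9/16, 7/16)
H(Y) = 0.6853 nats

H(X|Y) = H(X,Y) - H(Y) = 1.3164 - 0.6853 = 0.6311 nats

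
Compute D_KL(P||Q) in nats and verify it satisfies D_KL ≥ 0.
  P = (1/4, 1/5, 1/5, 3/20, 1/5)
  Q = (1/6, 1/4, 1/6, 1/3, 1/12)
0.1485 nats

KL divergence satisfies the Gibbs inequality: D_KL(P||Q) ≥ 0 for all distributions P, Q.

D_KL(P||Q) = Σ p(x) log(p(x)/q(x))
Term by term:
  x=0: 1/4 × log_e[(1/4)/(1/6)] = 0.1014
  x=1: 1/5 × log_e[(1/5)/(1/4)] = -0.0446
  x=2: 1/5 × log_e[(1/5)/(1/6)] = 0.0365
  x=3: 3/20 × log_e[(3/20)/(1/3)] = -0.1198
  x=4: 1/5 × log_e[(1/5)/(1/12)] = 0.1751
D_KL(P||Q) = 0.1485 nats

D_KL(P||Q) = 0.1485 ≥ 0 ✓

This non-negativity is a fundamental property: relative entropy cannot be negative because it measures how different Q is from P.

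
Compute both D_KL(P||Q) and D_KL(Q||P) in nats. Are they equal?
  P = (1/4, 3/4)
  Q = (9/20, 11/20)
D_KL(P||Q) = 0.0857, D_KL(Q||P) = 0.0939

KL divergence is not symmetric: D_KL(P||Q) ≠ D_KL(Q||P) in general.

D_KL(P||Q) = 0.0857 nats
D_KL(Q||P) = 0.0939 nats

No, they are not equal!

This asymmetry is why KL divergence is not a true distance metric.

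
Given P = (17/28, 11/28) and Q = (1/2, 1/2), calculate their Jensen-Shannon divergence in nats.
0.0058 nats

Jensen-Shannon divergence is:
JSD(P||Q) = 0.5 × D_KL(P||M) + 0.5 × D_KL(Q||M)
where M = 0.5 × (P + Q) is the mixture distribution.

M = 0.5 × (17/28, 11/28) + 0.5 × (1/2, 1/2) = (0.553571, 0.446429)

D_KL(P||M) = 0.0059 nats
D_KL(Q||M) = 0.0058 nats

JSD(P||Q) = 0.5 × 0.0059 + 0.5 × 0.0058 = 0.0058 nats

Unlike KL divergence, JSD is symmetric and bounded: 0 ≤ JSD ≤ log(2).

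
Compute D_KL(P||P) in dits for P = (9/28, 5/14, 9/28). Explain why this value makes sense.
0.0000 dits

KL divergence satisfies the Gibbs inequality: D_KL(P||Q) ≥ 0 for all distributions P, Q.

D_KL(P||Q) = Σ p(x) log(p(x)/q(x))
Each term is p(x) × log_10(p(x)/p(x)) = p(x) × log_10(1) = 0, so the sum is 0.
D_KL(P||Q) = 0.0000 dits

When P = Q, the KL divergence is exactly 0, as there is no 'divergence' between identical distributions.

This non-negativity is a fundamental property: relative entropy cannot be negative because it measures how different Q is from P.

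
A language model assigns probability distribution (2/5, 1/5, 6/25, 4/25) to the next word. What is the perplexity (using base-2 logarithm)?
3.7589

Perplexity is 2^H (or exp(H) for natural log).

First, H = -Σ p log p = 1.9103 bits
Perplexity = 2^1.9103 = 3.7589

Interpretation: The model's uncertainty is equivalent to choosing uniformly among 3.8 options.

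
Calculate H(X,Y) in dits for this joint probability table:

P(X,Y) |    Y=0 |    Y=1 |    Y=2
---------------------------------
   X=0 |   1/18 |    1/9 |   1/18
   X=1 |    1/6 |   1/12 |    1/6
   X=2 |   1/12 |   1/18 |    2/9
0.8996 dits

Joint entropy is H(X,Y) = -Σ_{x,y} p(x,y) log p(x,y).

Summing over all non-zero entries:
H(X,Y) = -[1/18·log_10(1/18) + 1/9·log_10(1/9) + 1/18·log_10(1/18) + 1/6·log_10(1/6) + 1/12·log_10(1/12) + 1/6·log_10(1/6) + 1/12·log_10(1/12) + 1/18·log_10(1/18) + 2/9·log_10(2/9)]
H(X,Y) = 0.8996 dits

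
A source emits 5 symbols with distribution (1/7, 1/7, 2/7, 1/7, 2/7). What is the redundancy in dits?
0.0259 dits

Redundancy measures how far a source is from maximum entropy:
R = H_max - H(X)

Maximum entropy for 5 symbols: H_max = log_10(5) = 0.6990 dits
Actual entropy: H(X) = 0.6731 dits
Redundancy: R = 0.6990 - 0.6731 = 0.0259 dits

This redundancy represents potential for compression: the source could be compressed by 0.0259 dits per symbol.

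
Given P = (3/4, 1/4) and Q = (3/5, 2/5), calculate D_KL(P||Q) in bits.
0.0719 bits

KL divergence: D_KL(P||Q) = Σ p(x) log(p(x)/q(x))

Computing term by term:
  x=0: 3/4 × log_2[(3/4)/(3/5)] = 3/4 × 0.3219 = 0.2414
  x=1: 1/4 × log_2[(1/4)/(2/5)] = 1/4 × -0.6781 = -0.1695

D_KL(P||Q) = 0.0719 bits

Note: KL divergence is always non-negative and equals 0 iff P = Q.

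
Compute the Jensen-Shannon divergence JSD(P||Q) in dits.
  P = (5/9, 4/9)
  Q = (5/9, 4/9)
0.0000 dits

Jensen-Shannon divergence is:
JSD(P||Q) = 0.5 × D_KL(P||M) + 0.5 × D_KL(Q||M)
where M = 0.5 × (P + Q) is the mixture distribution.

M = 0.5 × (5/9, 4/9) + 0.5 × (5/9, 4/9) = (5/9, 4/9)

D_KL(P||M) = 0.0000 dits
D_KL(Q||M) = 0.0000 dits

JSD(P||Q) = 0.5 × 0.0000 + 0.5 × 0.0000 = 0.0000 dits

Unlike KL divergence, JSD is symmetric and bounded: 0 ≤ JSD ≤ log(2).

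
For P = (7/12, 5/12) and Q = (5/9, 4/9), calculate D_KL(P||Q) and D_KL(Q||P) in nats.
D_KL(P||Q) = 0.0016, D_KL(Q||P) = 0.0016

KL divergence is not symmetric: D_KL(P||Q) ≠ D_KL(Q||P) in general.

D_KL(P||Q) = 0.0016 nats
D_KL(Q||P) = 0.0016 nats

In this case they happen to be equal (to 4 decimal places).

This asymmetry is why KL divergence is not a true distance metric.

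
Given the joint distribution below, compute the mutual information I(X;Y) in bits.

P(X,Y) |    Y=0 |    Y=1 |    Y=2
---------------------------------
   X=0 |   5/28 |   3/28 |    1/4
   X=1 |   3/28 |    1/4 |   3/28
0.0941 bits

Mutual information: I(X;Y) = H(X) + H(Y) - H(X,Y)

Marginals:
P(X) = (15/28, 13/28), H(X) = 0.9963 bits
P(Y) = (2/7, 5/14, 5/14), H(Y) = 1.5774 bits

Joint entropy: H(X,Y) = 2.4796 bits

I(X;Y) = 0.9963 + 1.5774 - 2.4796 = 0.0941 bits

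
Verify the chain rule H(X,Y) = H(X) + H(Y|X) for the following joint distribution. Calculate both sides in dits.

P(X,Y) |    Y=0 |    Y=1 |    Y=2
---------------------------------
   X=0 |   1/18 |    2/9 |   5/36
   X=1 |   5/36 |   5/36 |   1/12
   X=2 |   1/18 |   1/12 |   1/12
H(X,Y) = 0.9117, H(X) = 0.4633, H(Y|X) = 0.4483 (all in dits)

Chain rule: H(X,Y) = H(X) + H(Y|X)

Left side — joint entropy directly:
H(X,Y) = -Σ p(x,y) log p(x,y) = 0.9117 dits

Right side — compute H(Y|X) from the conditional distributions:
P(X) = (5/12, 13/36, 2/9), so H(X) = 0.4633 dits
H(Y|X) = Σ_x P(X=x) · H(Y|X=x):
  P(Y|X=0) = (2/15, 8/15, 1/3), H(Y|X=0) = 0.4213, weight P(X=0) = 5/12
  P(Y|X=1) = (5/13, 5/13, 3/13), H(Y|X=1) = 0.4662, weight P(X=1) = 13/36
  P(Y|X=2) = (1/4, 3/8, 3/8), H(Y|X=2) = 0.4700, weight P(X=2) = 2/9
H(Y|X) = 0.4483 dits

H(X) + H(Y|X) = 0.4633 + 0.4483 = 0.9117 dits

Both sides equal 0.9117 dits. ✓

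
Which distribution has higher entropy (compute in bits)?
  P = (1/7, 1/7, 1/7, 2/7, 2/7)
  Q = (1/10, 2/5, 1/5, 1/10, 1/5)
P

Computing entropies in bits:
H(P) = 2.2359
H(Q) = 2.1219

Distribution P has higher entropy.

Intuition: The distribution closer to uniform (more spread out) has higher entropy.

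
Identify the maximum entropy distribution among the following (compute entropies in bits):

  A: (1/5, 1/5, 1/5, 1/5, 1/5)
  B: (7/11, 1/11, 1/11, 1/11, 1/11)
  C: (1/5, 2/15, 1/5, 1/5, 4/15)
A

For a discrete distribution over n outcomes, entropy is maximized by the uniform distribution.

Computing entropies:
H(A) = 2.3219 bits
H(B) = 1.6729 bits
H(C) = 2.2892 bits

The uniform distribution (where all probabilities equal 1/5) achieves the maximum entropy of log_2(5) = 2.3219 bits.

Distribution A has the highest entropy.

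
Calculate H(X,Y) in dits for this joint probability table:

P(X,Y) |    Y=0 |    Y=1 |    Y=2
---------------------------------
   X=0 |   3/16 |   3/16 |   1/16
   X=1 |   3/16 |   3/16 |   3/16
0.7568 dits

Joint entropy is H(X,Y) = -Σ_{x,y} p(x,y) log p(x,y).

Summing over all non-zero entries:
H(X,Y) = -[3/16·log_10(3/16) + 3/16·log_10(3/16) + 1/16·log_10(1/16) + 3/16·log_10(3/16) + 3/16·log_10(3/16) + 3/16·log_10(3/16)]
H(X,Y) = 0.7568 dits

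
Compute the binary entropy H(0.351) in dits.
0.2815 dits

The binary entropy function is:
H(p) = -p log(p) - (1-p) log(1-p)

H(0.351) = -0.351 × log_10(0.351) - 0.649 × log_10(0.649)
H(0.351) = 0.2815 dits

Note: Binary entropy is maximized at p=0.5 (H=1 bit) and minimized at p=0 or p=1 (H=0).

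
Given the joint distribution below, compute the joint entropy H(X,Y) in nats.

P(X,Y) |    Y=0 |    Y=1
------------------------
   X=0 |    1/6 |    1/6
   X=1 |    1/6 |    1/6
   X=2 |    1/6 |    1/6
1.7918 nats

Joint entropy is H(X,Y) = -Σ_{x,y} p(x,y) log p(x,y).

Summing over all non-zero entries:
H(X,Y) = -[1/6·log_e(1/6) + 1/6·log_e(1/6) + 1/6·log_e(1/6) + 1/6·log_e(1/6) + 1/6·log_e(1/6) + 1/6·log_e(1/6)]
H(X,Y) = 1.7918 nats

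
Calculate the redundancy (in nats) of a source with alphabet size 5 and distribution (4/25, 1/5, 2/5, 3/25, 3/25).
0.1190 nats

Redundancy measures how far a source is from maximum entropy:
R = H_max - H(X)

Maximum entropy for 5 symbols: H_max = log_e(5) = 1.6094 nats
Actual entropy: H(X) = 1.4905 nats
Redundancy: R = 1.6094 - 1.4905 = 0.1190 nats

This redundancy represents potential for compression: the source could be compressed by 0.1190 nats per symbol.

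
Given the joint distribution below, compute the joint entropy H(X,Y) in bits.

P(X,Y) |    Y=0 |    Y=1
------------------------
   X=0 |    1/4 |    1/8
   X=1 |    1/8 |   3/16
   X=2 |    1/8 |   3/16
2.5306 bits

Joint entropy is H(X,Y) = -Σ_{x,y} p(x,y) log p(x,y).

Summing over all non-zero entries:
H(X,Y) = -[1/4·log_2(1/4) + 1/8·log_2(1/8) + 1/8·log_2(1/8) + 3/16·log_2(3/16) + 1/8·log_2(1/8) + 3/16·log_2(3/16)]
H(X,Y) = 2.5306 bits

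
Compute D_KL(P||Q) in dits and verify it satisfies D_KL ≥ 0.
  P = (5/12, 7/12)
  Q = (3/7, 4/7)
0.0001 dits

KL divergence satisfies the Gibbs inequality: D_KL(P||Q) ≥ 0 for all distributions P, Q.

D_KL(P||Q) = Σ p(x) log(p(x)/q(x))
Term by term:
  x=0: 5/12 × log_10[(5/12)/(3/7)] = -0.0051
  x=1: 7/12 × log_10[(7/12)/(4/7)] = 0.0052
D_KL(P||Q) = 0.0001 dits

D_KL(P||Q) = 0.0001 ≥ 0 ✓

This non-negativity is a fundamental property: relative entropy cannot be negative because it measures how different Q is from P.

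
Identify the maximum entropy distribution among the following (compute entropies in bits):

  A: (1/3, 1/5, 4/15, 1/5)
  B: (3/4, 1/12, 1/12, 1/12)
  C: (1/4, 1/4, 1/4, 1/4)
C

For a discrete distribution over n outcomes, entropy is maximized by the uniform distribution.

Computing entropies:
H(A) = 1.9656 bits
H(B) = 1.2075 bits
H(C) = 2.0000 bits

The uniform distribution (where all probabilities equal 1/4) achieves the maximum entropy of log_2(4) = 2.0000 bits.

Distribution C has the highest entropy.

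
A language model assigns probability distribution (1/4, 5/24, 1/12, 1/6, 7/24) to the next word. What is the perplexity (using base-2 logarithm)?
4.6573

Perplexity is 2^H (or exp(H) for natural log).

First, H = -Σ p log p = 2.2195 bits
Perplexity = 2^2.2195 = 4.6573

Interpretation: The model's uncertainty is equivalent to choosing uniformly among 4.7 options.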